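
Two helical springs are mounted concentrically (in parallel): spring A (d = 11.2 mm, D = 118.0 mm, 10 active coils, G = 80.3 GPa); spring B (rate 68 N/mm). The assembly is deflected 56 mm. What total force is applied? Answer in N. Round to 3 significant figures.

4350 N

k_A = Gd⁴/(8D³N_a) = (80.3×10³)(11.2⁴)/(8·118.0³·10) = 9.6128 N/mm
Parallel: k_eq = 9.6128 + 68 = 77.613 N/mm
F = k_eq·δ = 77.613·56 = 4346.3 N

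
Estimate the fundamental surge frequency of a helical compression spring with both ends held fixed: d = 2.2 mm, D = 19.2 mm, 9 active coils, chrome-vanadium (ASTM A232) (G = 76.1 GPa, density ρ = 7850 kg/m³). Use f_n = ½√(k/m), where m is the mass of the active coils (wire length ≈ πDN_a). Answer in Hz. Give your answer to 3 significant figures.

k = Gd⁴/(8D³N_a) = (76.1×10³)(2.2⁴)/(8·19.2³·9) = 3.4982 N/mm = 3498.2 N/m
Wire length L = πDN_a = π·19.2·9 = 542.87 mm
m = ρ·(πd²/4)·L = 7850 × 3.8013×10⁻⁶ m² × 0.54287 m = 0.016199 kg
f_n = ½√(k/m) = 0.5·√(3498.2/0.016199) = 0.5·√(2.1594e+05) = 232.35 Hz

232 Hz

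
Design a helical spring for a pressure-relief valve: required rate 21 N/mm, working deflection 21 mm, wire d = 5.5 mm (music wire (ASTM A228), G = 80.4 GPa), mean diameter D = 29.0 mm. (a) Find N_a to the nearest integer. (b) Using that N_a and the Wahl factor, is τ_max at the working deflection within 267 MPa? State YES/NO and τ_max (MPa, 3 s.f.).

(a) 18 coils; (b) YES, τ_max = 252 MPa

N_a = Gd⁴/(8D³k) = (80.4×10³)(5.5⁴)/(8·29.0³·21) = 17.96 → N_a = 18
Actual rate k = Gd⁴/(8D³·18) = 20.948 N/mm
Working load F = kδ = 20.948·21 = 439.92 N
C = 29.0/5.5 = 5.2727; K_W = (4C−1)/(4C−4)+0.615/C = 1.2922
τ_max = K_W·8FD/(πd³) = 1.2922·195.26 = 252.31 MPa
τ_max ≤ 267 MPa → acceptable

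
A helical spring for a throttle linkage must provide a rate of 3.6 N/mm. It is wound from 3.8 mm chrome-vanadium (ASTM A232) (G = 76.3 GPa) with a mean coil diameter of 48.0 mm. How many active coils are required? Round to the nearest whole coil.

N_a = Gd⁴/(8D³k) = (76.3×10³ × 3.8⁴)/(8 × 48.0³ × 3.6)
    = 1.59096e+07 / 3.18505e+06 = 4.995 → 5 coils

5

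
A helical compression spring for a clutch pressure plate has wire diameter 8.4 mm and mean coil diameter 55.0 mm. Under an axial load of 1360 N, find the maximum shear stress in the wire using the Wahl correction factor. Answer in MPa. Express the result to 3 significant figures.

395 MPa

Spring index C = D/d = 55.0/8.4 = 6.5476
K_W = (4C−1)/(4C−4) + 0.615/C = 25.190/22.190 + 0.0939 = 1.2291
τ₀ = 8FD/(πd³) = 8·1360·55.0/(π·8.4³) = 598400/1862 = 321.37 MPa
τ_max = K·τ₀ = 1.2291 × 321.37 = 395 MPa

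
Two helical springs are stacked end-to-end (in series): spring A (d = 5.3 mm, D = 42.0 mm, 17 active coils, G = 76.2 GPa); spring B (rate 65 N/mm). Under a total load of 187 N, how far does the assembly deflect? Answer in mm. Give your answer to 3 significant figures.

34.2 mm

k_A = Gd⁴/(8D³N_a) = (76.2×10³)(5.3⁴)/(8·42.0³·17) = 5.9672 N/mm
Series: 1/k_eq = 1/5.9672 + 1/65 = 0.18297; k_eq = 5.4655 N/mm
δ = F/k_eq = 187/5.4655 = 34.215 mm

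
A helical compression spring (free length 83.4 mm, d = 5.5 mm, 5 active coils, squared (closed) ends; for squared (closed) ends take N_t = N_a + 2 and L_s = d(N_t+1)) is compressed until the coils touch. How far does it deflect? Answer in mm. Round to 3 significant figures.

39.4 mm

N_t = 7; L_s = 5.5·8 = 44 mm
δ_solid = L₀ − L_s = 83.4 − 44 = 39.4 mm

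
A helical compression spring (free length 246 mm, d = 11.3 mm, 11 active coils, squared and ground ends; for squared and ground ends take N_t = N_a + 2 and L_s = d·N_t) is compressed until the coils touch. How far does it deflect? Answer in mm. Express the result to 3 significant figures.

99.1 mm

N_t = 13; L_s = 11.3·13 = 146.9 mm
δ_solid = L₀ − L_s = 246 − 146.9 = 99.1 mm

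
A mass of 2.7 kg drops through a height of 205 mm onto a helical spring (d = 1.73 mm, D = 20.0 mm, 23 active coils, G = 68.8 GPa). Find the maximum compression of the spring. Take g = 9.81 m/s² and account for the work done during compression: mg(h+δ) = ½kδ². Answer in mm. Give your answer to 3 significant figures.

236 mm

k = Gd⁴/(8D³N_a) = (68.8×10³)(1.73⁴)/(8·20.0³·23) = 0.41866 N/mm
W = mg = 2.7 × 9.81 = 26.487 N
½kδ² − Wδ − Wh = 0 → δ = (W + √(W² + 2kWh))/k
δ = (26.487 + √(701.56 + 4546.55))/0.41866 = (26.487 + 72.444)/0.41866 = 236.3 mm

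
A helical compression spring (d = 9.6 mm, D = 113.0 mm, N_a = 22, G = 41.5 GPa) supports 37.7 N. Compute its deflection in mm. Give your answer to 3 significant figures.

k = Gd⁴/(8D³N_a) = (41.5×10³)(9.6⁴)/(8·113.0³·22) = 1.388 N/mm
δ = F/k = 37.7 / 1.388 = 27.162 mm

27.2 mm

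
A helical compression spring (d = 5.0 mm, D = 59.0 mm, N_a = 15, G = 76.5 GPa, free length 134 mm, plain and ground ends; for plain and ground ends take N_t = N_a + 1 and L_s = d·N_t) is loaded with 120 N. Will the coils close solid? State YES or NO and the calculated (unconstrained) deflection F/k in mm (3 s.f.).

k = Gd⁴/(8D³N_a) = (76.5×10³)(5.0⁴)/(8·59.0³·15) = 1.94 N/mm
N_t = 16; L_s = 5.0·16 = 80 mm; δ_solid = L₀ − L_s = 134 − 80 = 54 mm
δ = F/k = 120/1.94 = 61.855 mm
δ ≥ δ_solid → spring goes solid

YES, δ = 61.9 mm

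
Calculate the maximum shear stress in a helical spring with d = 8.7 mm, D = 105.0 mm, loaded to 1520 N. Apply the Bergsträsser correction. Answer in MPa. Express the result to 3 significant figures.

Spring index C = D/d = 105.0/8.7 = 12.0690
K_B = (4C+2)/(4C−3) = 50.276/45.276 = 1.1104
τ₀ = 8FD/(πd³) = 8·1520·105.0/(π·8.7³) = 1.2768e+06/2068.7 = 617.18 MPa
τ_max = K·τ₀ = 1.1104 × 617.18 = 685.34 MPa

685 MPa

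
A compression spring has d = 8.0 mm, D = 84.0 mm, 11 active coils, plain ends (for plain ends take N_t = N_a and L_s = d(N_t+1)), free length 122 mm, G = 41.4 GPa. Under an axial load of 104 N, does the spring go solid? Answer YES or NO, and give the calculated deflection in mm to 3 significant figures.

YES, δ = 32.0 mm

k = Gd⁴/(8D³N_a) = (41.4×10³)(8.0⁴)/(8·84.0³·11) = 3.2512 N/mm
N_t = 11; L_s = 8.0·12 = 96 mm; δ_solid = L₀ − L_s = 122 − 96 = 26 mm
δ = F/k = 104/3.2512 = 31.988 mm
δ ≥ δ_solid → spring goes solid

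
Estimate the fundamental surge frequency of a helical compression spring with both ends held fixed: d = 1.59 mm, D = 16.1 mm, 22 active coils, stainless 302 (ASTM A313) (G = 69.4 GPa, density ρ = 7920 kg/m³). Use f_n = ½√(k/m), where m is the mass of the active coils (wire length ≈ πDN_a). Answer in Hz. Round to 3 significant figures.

k = Gd⁴/(8D³N_a) = (69.4×10³)(1.59⁴)/(8·16.1³·22) = 0.60389 N/mm = 603.89 N/m
Wire length L = πDN_a = π·16.1·22 = 1112.8 mm
m = ρ·(πd²/4)·L = 7920 × 1.9856×10⁻⁶ m² × 1.1128 m = 0.017499 kg
f_n = ½√(k/m) = 0.5·√(603.89/0.017499) = 0.5·√(34510) = 92.885 Hz

92.9 Hz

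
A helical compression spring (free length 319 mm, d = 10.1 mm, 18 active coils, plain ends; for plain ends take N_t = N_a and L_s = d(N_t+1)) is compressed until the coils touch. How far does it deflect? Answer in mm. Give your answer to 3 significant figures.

127 mm

N_t = 18; L_s = 10.1·19 = 191.9 mm
δ_solid = L₀ − L_s = 319 − 191.9 = 127.1 mm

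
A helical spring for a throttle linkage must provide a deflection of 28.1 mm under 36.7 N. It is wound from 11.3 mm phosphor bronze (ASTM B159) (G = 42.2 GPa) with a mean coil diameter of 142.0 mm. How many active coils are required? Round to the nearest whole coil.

Required rate k = F/δ = 36.7/28.1 = 1.306 N/mm
N_a = Gd⁴/(8D³k) = (42.2×10³ × 11.3⁴)/(8 × 142.0³ × 1.306)
    = 6.8806e+08 / 2.99168e+07 = 23 → 23 coils

23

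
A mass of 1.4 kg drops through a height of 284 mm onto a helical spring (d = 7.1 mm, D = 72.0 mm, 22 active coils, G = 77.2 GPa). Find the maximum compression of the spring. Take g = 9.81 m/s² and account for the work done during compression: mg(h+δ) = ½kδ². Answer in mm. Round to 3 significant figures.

55.9 mm

k = Gd⁴/(8D³N_a) = (77.2×10³)(7.1⁴)/(8·72.0³·22) = 2.9863 N/mm
W = mg = 1.4 × 9.81 = 13.734 N
½kδ² − Wδ − Wh = 0 → δ = (W + √(W² + 2kWh))/k
δ = (13.734 + √(188.62 + 23296.2))/2.9863 = (13.734 + 153.25)/2.9863 = 55.915 mm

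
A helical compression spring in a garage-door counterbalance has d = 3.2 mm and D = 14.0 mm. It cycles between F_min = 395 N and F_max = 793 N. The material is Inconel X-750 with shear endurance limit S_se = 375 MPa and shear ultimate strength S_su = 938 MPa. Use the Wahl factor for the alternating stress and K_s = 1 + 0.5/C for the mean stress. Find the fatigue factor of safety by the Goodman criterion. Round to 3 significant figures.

C = D/d = 14.0/3.2 = 4.3750; K_W = (4C−1)/(4C−4)+0.615/C = 1.3628; K_s = 1+0.5/C = 1.1143
F_a = (F_max−F_min)/2 = 199 N; F_m = (F_max+F_min)/2 = 594 N
τ_a = K_W·8F_aD/(πd³) = 1.3628 × 216.51 = 295.05 MPa
τ_m = K_s·8F_mD/(πd³) = 1.1143 × 646.26 = 720.11 MPa
Goodman: 1/n_f = τ_a/S_se + τ_m/S_su = 295.05/375 + 720.11/938 = 0.78681 + 0.76771 = 1.5545
n_f = 1/1.5545 = 0.6433

0.643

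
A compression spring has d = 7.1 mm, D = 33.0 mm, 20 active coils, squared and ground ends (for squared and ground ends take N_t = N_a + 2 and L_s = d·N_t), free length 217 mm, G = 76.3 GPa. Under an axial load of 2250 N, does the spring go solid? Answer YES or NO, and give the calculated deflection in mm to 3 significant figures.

YES, δ = 66.7 mm

k = Gd⁴/(8D³N_a) = (76.3×10³)(7.1⁴)/(8·33.0³·20) = 33.721 N/mm
N_t = 22; L_s = 7.1·22 = 156.2 mm; δ_solid = L₀ − L_s = 217 − 156.2 = 60.8 mm
δ = F/k = 2250/33.721 = 66.725 mm
δ ≥ δ_solid → spring goes solid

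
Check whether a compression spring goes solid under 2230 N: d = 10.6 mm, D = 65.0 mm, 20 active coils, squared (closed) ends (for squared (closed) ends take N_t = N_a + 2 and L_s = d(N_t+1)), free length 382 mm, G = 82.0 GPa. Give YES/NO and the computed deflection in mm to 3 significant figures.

k = Gd⁴/(8D³N_a) = (82.0×10³)(10.6⁴)/(8·65.0³·20) = 23.56 N/mm
N_t = 22; L_s = 10.6·23 = 243.8 mm; δ_solid = L₀ − L_s = 382 − 243.8 = 138.2 mm
δ = F/k = 2230/23.56 = 94.652 mm
δ < δ_solid → spring does not go solid

NO, δ = 94.7 mm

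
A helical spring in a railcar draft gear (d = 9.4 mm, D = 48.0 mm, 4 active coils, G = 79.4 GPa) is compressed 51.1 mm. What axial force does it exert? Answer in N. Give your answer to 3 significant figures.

k = Gd⁴/(8D³N_a) = (79.4×10³)(9.4⁴)/(8·48.0³·4) = 175.17 N/mm
F = k·δ = 175.17 × 51.1 = 8951.2 N

8950 N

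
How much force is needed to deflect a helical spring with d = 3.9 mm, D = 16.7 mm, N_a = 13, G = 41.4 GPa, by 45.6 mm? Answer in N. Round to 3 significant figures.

902 N

k = Gd⁴/(8D³N_a) = (41.4×10³)(3.9⁴)/(8·16.7³·13) = 19.773 N/mm
F = k·δ = 19.773 × 45.6 = 901.66 N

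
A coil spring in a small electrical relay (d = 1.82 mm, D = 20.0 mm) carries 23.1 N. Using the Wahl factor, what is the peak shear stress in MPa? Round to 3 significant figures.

221 MPa

Spring index C = D/d = 20.0/1.82 = 10.9890
K_W = (4C−1)/(4C−4) + 0.615/C = 42.956/39.956 + 0.0560 = 1.1310
τ₀ = 8FD/(πd³) = 8·23.1·20.0/(π·1.82³) = 3696/18.939 = 195.15 MPa
τ_max = K·τ₀ = 1.1310 × 195.15 = 220.72 MPa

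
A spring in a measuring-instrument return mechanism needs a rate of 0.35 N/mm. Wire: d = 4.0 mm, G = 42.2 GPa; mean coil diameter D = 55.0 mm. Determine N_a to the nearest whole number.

23

N_a = Gd⁴/(8D³k) = (42.2×10³ × 4.0⁴)/(8 × 55.0³ × 0.35)
    = 1.08032e+07 / 465850 = 23.19 → 23 coils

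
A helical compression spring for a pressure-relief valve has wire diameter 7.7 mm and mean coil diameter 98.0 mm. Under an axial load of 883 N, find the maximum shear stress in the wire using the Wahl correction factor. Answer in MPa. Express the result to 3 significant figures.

Spring index C = D/d = 98.0/7.7 = 12.7273
K_W = (4C−1)/(4C−4) + 0.615/C = 49.909/46.909 + 0.0483 = 1.1123
τ₀ = 8FD/(πd³) = 8·883·98.0/(π·7.7³) = 692272/1434.2 = 482.67 MPa
τ_max = K·τ₀ = 1.1123 × 482.67 = 536.87 MPa

537 MPa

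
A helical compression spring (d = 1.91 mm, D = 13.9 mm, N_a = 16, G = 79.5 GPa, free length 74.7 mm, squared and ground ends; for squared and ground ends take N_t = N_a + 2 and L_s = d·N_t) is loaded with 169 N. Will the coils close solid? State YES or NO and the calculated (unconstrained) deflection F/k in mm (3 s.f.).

k = Gd⁴/(8D³N_a) = (79.5×10³)(1.91⁴)/(8·13.9³·16) = 3.0778 N/mm
N_t = 18; L_s = 1.91·18 = 34.38 mm; δ_solid = L₀ − L_s = 74.7 − 34.38 = 40.32 mm
δ = F/k = 169/3.0778 = 54.909 mm
δ ≥ δ_solid → spring goes solid

YES, δ = 54.9 mm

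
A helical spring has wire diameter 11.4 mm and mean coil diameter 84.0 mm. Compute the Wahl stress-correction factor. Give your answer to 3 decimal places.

1.201

C = D/d = 84.0/11.4 = 7.3684
K_W = (4C−1)/(4C−4) + 0.615/C = 28.474/25.474 + 0.0835 = 1.2012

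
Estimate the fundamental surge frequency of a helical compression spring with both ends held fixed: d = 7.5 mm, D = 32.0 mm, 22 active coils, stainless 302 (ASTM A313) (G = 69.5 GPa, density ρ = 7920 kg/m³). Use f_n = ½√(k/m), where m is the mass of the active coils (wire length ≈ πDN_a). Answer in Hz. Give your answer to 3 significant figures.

k = Gd⁴/(8D³N_a) = (69.5×10³)(7.5⁴)/(8·32.0³·22) = 38.13 N/mm = 38130 N/m
Wire length L = πDN_a = π·32.0·22 = 2211.7 mm
m = ρ·(πd²/4)·L = 7920 × 44.179×10⁻⁶ m² × 2.2117 m = 0.77386 kg
f_n = ½√(k/m) = 0.5·√(38130/0.77386) = 0.5·√(49273) = 110.99 Hz

111 Hz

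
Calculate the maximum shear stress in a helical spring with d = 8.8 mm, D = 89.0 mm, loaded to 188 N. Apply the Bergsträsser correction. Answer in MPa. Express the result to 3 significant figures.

Spring index C = D/d = 89.0/8.8 = 10.1136
K_B = (4C+2)/(4C−3) = 42.455/37.455 = 1.1335
τ₀ = 8FD/(πd³) = 8·188·89.0/(π·8.8³) = 133856/2140.9 = 62.523 MPa
τ_max = K·τ₀ = 1.1335 × 62.523 = 70.87 MPa

70.9 MPa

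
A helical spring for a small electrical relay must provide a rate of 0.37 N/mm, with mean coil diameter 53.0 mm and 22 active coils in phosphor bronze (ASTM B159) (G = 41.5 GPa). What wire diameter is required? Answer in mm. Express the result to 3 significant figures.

d = (8D³N_a·k / G)^(1/4) = (8·53.0³·22·0.37 / (41.5×10³))^0.25
  = (233.61)^0.25 = 3.9095 mm

3.91 mm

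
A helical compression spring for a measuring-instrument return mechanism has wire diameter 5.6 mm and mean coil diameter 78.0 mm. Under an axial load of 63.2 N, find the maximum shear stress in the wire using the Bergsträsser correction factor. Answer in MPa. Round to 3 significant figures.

78.3 MPa

Spring index C = D/d = 78.0/5.6 = 13.9286
K_B = (4C+2)/(4C−3) = 57.714/52.714 = 1.0949
τ₀ = 8FD/(πd³) = 8·63.2·78.0/(π·5.6³) = 39436.8/551.71 = 71.481 MPa
τ_max = K·τ₀ = 1.0949 × 71.481 = 78.261 MPa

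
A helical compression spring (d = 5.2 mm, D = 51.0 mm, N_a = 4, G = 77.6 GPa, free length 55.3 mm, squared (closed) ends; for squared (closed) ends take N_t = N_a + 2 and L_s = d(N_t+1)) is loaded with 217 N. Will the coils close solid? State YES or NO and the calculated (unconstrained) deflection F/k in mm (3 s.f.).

k = Gd⁴/(8D³N_a) = (77.6×10³)(5.2⁴)/(8·51.0³·4) = 13.366 N/mm
N_t = 6; L_s = 5.2·7 = 36.4 mm; δ_solid = L₀ − L_s = 55.3 − 36.4 = 18.9 mm
δ = F/k = 217/13.366 = 16.235 mm
δ < δ_solid → spring does not go solid

NO, δ = 16.2 mm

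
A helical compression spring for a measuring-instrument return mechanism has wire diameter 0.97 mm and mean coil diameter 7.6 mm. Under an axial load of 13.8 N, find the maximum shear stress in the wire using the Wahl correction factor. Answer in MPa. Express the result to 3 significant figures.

Spring index C = D/d = 7.6/0.97 = 7.8351
K_W = (4C−1)/(4C−4) + 0.615/C = 30.340/27.340 + 0.0785 = 1.1882
τ₀ = 8FD/(πd³) = 8·13.8·7.6/(π·0.97³) = 839.04/2.8672 = 292.63 MPa
τ_max = K·τ₀ = 1.1882 × 292.63 = 347.71 MPa

348 MPa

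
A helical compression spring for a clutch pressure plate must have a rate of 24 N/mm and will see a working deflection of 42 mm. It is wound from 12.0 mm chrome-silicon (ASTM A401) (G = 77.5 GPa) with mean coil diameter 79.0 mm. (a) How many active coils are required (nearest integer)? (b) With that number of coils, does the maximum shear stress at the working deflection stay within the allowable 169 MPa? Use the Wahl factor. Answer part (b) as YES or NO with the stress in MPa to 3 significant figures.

N_a = Gd⁴/(8D³k) = (77.5×10³)(12.0⁴)/(8·79.0³·24) = 16.98 → N_a = 17
Actual rate k = Gd⁴/(8D³·17) = 23.967 N/mm
Working load F = kδ = 23.967·42 = 1006.6 N
C = 79.0/12.0 = 6.5833; K_W = (4C−1)/(4C−4)+0.615/C = 1.2277
τ_max = K_W·8FD/(πd³) = 1.2277·117.19 = 143.88 MPa
τ_max ≤ 169 MPa → acceptable

(a) 17 coils; (b) YES, τ_max = 144 MPa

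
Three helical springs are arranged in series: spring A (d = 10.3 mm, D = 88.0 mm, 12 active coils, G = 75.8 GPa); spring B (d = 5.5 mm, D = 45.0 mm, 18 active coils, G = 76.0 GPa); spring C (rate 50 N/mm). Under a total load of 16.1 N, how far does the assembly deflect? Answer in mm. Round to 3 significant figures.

k_A = Gd⁴/(8D³N_a) = (75.8×10³)(10.3⁴)/(8·88.0³·12) = 13.041 N/mm
k_B = Gd⁴/(8D³N_a) = (76.0×10³)(5.5⁴)/(8·45.0³·18) = 5.2999 N/mm
Series: 1/k_eq = 1/13.041 + 1/5.2999 + 1/50 = 0.28537; k_eq = 3.5043 N/mm
δ = F/k_eq = 16.1/3.5043 = 4.5944 mm

4.59 mm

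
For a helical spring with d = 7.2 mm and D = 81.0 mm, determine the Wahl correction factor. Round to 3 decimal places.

1.128

C = D/d = 81.0/7.2 = 11.2500
K_W = (4C−1)/(4C−4) + 0.615/C = 44.000/41.000 + 0.0547 = 1.1278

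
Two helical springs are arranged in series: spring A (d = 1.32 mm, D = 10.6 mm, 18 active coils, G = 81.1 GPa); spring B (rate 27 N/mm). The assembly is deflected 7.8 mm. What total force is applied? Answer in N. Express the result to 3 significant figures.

10.6 N

k_A = Gd⁴/(8D³N_a) = (81.1×10³)(1.32⁴)/(8·10.6³·18) = 1.4356 N/mm
Series: 1/k_eq = 1/1.4356 + 1/27 = 0.73361; k_eq = 1.3631 N/mm
F = k_eq·δ = 1.3631·7.8 = 10.632 N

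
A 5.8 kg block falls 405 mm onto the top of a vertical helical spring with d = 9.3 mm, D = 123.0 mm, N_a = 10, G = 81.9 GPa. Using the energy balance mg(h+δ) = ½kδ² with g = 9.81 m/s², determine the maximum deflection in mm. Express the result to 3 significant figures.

121 mm

k = Gd⁴/(8D³N_a) = (81.9×10³)(9.3⁴)/(8·123.0³·10) = 4.1154 N/mm
W = mg = 5.8 × 9.81 = 56.898 N
½kδ² − Wδ − Wh = 0 → δ = (W + √(W² + 2kWh))/k
δ = (56.898 + √(3237.4 + 189667))/4.1154 = (56.898 + 439.21)/4.1154 = 120.55 mm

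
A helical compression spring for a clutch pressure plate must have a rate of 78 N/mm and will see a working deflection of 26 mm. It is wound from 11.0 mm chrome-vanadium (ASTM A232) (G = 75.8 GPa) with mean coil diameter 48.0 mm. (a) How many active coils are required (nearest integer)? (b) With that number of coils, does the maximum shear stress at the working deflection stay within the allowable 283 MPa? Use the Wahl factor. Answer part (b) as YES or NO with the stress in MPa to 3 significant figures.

N_a = Gd⁴/(8D³k) = (75.8×10³)(11.0⁴)/(8·48.0³·78) = 16.08 → N_a = 16
Actual rate k = Gd⁴/(8D³·16) = 78.398 N/mm
Working load F = kδ = 78.398·26 = 2038.4 N
C = 48.0/11.0 = 4.3636; K_W = (4C−1)/(4C−4)+0.615/C = 1.3639
τ_max = K_W·8FD/(πd³) = 1.3639·187.19 = 255.31 MPa
τ_max ≤ 283 MPa → acceptable

(a) 16 coils; (b) YES, τ_max = 255 MPa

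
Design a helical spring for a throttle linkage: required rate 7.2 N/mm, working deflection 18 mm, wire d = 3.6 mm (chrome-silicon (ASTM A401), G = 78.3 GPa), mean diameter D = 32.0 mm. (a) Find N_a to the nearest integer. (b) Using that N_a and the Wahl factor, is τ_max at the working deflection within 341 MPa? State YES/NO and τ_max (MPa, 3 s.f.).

N_a = Gd⁴/(8D³k) = (78.3×10³)(3.6⁴)/(8·32.0³·7.2) = 6.968 → N_a = 7
Actual rate k = Gd⁴/(8D³·7) = 7.1669 N/mm
Working load F = kδ = 7.1669·18 = 129 N
C = 32.0/3.6 = 8.8889; K_W = (4C−1)/(4C−4)+0.615/C = 1.1643
τ_max = K_W·8FD/(πd³) = 1.1643·225.31 = 262.32 MPa
τ_max ≤ 341 MPa → acceptable

(a) 7 coils; (b) YES, τ_max = 262 MPa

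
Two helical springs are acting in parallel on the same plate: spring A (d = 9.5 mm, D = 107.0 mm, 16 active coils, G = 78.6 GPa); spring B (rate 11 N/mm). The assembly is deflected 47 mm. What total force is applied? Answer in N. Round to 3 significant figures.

k_A = Gd⁴/(8D³N_a) = (78.6×10³)(9.5⁴)/(8·107.0³·16) = 4.0828 N/mm
Parallel: k_eq = 4.0828 + 11 = 15.083 N/mm
F = k_eq·δ = 15.083·47 = 708.89 N

709 N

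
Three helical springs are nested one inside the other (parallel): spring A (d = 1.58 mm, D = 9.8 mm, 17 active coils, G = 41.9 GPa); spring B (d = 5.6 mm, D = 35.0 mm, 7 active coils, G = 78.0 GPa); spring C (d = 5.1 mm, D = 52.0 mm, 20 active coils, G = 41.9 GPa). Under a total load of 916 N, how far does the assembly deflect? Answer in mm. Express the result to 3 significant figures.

26.0 mm

k_A = Gd⁴/(8D³N_a) = (41.9×10³)(1.58⁴)/(8·9.8³·17) = 2.04 N/mm
k_B = Gd⁴/(8D³N_a) = (78.0×10³)(5.6⁴)/(8·35.0³·7) = 31.949 N/mm
k_C = Gd⁴/(8D³N_a) = (41.9×10³)(5.1⁴)/(8·52.0³·20) = 1.26 N/mm
Parallel: k_eq = 2.04 + 31.949 + 1.26 = 35.249 N/mm
δ = F/k_eq = 916/35.249 = 25.987 mm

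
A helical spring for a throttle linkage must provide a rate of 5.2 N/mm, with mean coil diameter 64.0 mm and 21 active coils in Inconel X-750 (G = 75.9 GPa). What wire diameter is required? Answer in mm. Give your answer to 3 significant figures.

7.41 mm

d = (8D³N_a·k / G)^(1/4) = (8·64.0³·21·5.2 / (75.9×10³))^0.25
  = (3017.2)^0.25 = 7.4114 mm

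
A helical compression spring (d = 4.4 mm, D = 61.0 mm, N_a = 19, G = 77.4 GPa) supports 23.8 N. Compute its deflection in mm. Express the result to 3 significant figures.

k = Gd⁴/(8D³N_a) = (77.4×10³)(4.4⁴)/(8·61.0³·19) = 0.84085 N/mm
δ = F/k = 23.8 / 0.84085 = 28.305 mm

28.3 mm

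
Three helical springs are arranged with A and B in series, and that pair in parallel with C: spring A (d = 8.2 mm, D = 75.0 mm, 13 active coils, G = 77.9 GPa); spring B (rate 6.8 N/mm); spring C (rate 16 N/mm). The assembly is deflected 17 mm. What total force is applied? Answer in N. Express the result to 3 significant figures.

k_A = Gd⁴/(8D³N_a) = (77.9×10³)(8.2⁴)/(8·75.0³·13) = 8.0274 N/mm
Springs A,B series: k_AB = 1/(1/8.0274+1/6.8) = 3.6815 N/mm; parallel with C: k_eq = 3.6815+16 = 19.681 N/mm
F = k_eq·δ = 19.681·17 = 334.58 N

335 N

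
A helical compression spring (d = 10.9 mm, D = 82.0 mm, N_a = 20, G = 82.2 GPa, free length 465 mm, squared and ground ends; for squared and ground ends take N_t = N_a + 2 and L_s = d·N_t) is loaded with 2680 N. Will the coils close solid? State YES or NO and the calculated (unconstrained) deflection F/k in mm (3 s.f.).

NO, δ = 204 mm

k = Gd⁴/(8D³N_a) = (82.2×10³)(10.9⁴)/(8·82.0³·20) = 13.153 N/mm
N_t = 22; L_s = 10.9·22 = 239.8 mm; δ_solid = L₀ − L_s = 465 − 239.8 = 225.2 mm
δ = F/k = 2680/13.153 = 203.76 mm
δ < δ_solid → spring does not go solid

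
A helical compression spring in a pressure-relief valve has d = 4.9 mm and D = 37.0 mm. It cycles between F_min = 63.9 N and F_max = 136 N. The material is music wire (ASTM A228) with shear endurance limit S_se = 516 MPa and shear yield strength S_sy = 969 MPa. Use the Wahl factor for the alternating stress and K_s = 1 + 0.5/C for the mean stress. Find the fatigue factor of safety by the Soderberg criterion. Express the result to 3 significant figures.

6.45

C = D/d = 37.0/4.9 = 7.5510; K_W = (4C−1)/(4C−4)+0.615/C = 1.1959; K_s = 1+0.5/C = 1.0662
F_a = (F_max−F_min)/2 = 36.05 N; F_m = (F_max+F_min)/2 = 99.95 N
τ_a = K_W·8F_aD/(πd³) = 1.1959 × 28.871 = 34.528 MPa
τ_m = K_s·8F_mD/(πd³) = 1.0662 × 80.045 = 85.346 MPa
Soderberg: 1/n_f = τ_a/S_se + τ_m/S_sy = 34.528/516 + 85.346/969 = 0.06691 + 0.08808 = 0.15499
n_f = 1/0.15499 = 6.452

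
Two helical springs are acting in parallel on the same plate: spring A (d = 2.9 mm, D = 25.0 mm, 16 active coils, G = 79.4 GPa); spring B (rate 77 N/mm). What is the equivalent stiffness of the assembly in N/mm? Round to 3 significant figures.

79.8 N/mm

k_A = Gd⁴/(8D³N_a) = (79.4×10³)(2.9⁴)/(8·25.0³·16) = 2.8079 N/mm
Parallel: k_eq = 2.8079 + 77 = 79.808 N/mm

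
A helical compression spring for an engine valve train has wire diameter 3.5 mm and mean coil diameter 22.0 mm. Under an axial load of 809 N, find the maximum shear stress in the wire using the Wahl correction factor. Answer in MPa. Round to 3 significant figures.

Spring index C = D/d = 22.0/3.5 = 6.2857
K_W = (4C−1)/(4C−4) + 0.615/C = 24.143/21.143 + 0.0978 = 1.2397
τ₀ = 8FD/(πd³) = 8·809·22.0/(π·3.5³) = 142384/134.7 = 1057.1 MPa
τ_max = K·τ₀ = 1.2397 × 1057.1 = 1310.5 MPa

1310 MPa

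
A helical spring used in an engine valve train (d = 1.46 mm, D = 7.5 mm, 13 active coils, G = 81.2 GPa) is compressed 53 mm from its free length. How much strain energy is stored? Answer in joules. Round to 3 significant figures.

k = Gd⁴/(8D³N_a) = (81.2×10³)(1.46⁴)/(8·7.5³·13) = 8.4091 N/mm
U = ½kδ² = 0.5 × 8.4091 × 53² = 11811 N·mm = 11.811 J

11.8 J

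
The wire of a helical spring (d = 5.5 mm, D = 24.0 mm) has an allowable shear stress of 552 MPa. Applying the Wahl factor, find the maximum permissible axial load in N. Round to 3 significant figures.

1100 N

C = D/d = 24.0/5.5 = 4.3636
K_W = (4C−1)/(4C−4) + 0.615/C = 16.455/13.455 + 0.1409 = 1.3639
τ_max = K·8FD/(πd³) → F_max = τ_allow·πd³/(8DK)
F_max = 552·π·5.5³/(8·24.0·1.3639) = 2.8852e+05/261.87 = 1101.8 N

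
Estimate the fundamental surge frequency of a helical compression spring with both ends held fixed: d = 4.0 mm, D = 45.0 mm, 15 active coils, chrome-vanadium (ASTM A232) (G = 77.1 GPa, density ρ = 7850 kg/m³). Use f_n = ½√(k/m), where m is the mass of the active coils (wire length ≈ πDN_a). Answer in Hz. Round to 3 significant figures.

46.4 Hz

k = Gd⁴/(8D³N_a) = (77.1×10³)(4.0⁴)/(8·45.0³·15) = 1.805 N/mm = 1805 N/m
Wire length L = πDN_a = π·45.0·15 = 2120.6 mm
m = ρ·(πd²/4)·L = 7850 × 12.566×10⁻⁶ m² × 2.1206 m = 0.20919 kg
f_n = ½√(k/m) = 0.5·√(1805/0.20919) = 0.5·√(8628.6) = 46.445 Hz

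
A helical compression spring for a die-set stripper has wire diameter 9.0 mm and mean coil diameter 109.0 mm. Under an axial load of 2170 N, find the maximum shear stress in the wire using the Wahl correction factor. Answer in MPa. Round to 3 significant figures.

924 MPa

Spring index C = D/d = 109.0/9.0 = 12.1111
K_W = (4C−1)/(4C−4) + 0.615/C = 47.444/44.444 + 0.0508 = 1.1183
τ₀ = 8FD/(πd³) = 8·2170·109.0/(π·9.0³) = 1.89224e+06/2290.2 = 826.23 MPa
τ_max = K·τ₀ = 1.1183 × 826.23 = 923.95 MPa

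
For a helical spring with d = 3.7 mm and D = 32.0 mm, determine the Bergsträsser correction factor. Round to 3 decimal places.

1.158

C = D/d = 32.0/3.7 = 8.6486
K_B = (4C+2)/(4C−3) = 36.595/31.595 = 1.1583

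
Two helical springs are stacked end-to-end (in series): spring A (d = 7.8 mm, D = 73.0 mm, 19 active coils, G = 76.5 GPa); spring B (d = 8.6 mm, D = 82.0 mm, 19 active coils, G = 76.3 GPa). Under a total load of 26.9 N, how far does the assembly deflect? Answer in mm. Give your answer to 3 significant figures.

k_A = Gd⁴/(8D³N_a) = (76.5×10³)(7.8⁴)/(8·73.0³·19) = 4.7888 N/mm
k_B = Gd⁴/(8D³N_a) = (76.3×10³)(8.6⁴)/(8·82.0³·19) = 4.98 N/mm
Series: 1/k_eq = 1/4.7888 + 1/4.98 = 0.40962; k_eq = 2.4413 N/mm
δ = F/k_eq = 26.9/2.4413 = 11.019 mm

11.0 mm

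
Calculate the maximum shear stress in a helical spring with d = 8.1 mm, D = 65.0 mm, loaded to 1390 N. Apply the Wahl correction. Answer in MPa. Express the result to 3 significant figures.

Spring index C = D/d = 65.0/8.1 = 8.0247
K_W = (4C−1)/(4C−4) + 0.615/C = 31.099/28.099 + 0.0766 = 1.1834
τ₀ = 8FD/(πd³) = 8·1390·65.0/(π·8.1³) = 722800/1669.6 = 432.93 MPa
τ_max = K·τ₀ = 1.1834 × 432.93 = 512.33 MPa

512 MPa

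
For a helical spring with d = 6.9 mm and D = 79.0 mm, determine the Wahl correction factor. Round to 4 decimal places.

C = D/d = 79.0/6.9 = 11.4493
K_W = (4C−1)/(4C−4) + 0.615/C = 44.797/41.797 + 0.0537 = 1.1255

1.1255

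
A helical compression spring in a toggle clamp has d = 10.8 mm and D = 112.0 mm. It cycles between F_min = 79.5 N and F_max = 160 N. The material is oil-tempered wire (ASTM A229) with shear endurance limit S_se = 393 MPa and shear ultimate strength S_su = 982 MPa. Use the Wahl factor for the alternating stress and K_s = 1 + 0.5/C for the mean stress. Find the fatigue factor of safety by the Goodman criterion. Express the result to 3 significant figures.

18.1

C = D/d = 112.0/10.8 = 10.3704; K_W = (4C−1)/(4C−4)+0.615/C = 1.1393; K_s = 1+0.5/C = 1.0482
F_a = (F_max−F_min)/2 = 40.25 N; F_m = (F_max+F_min)/2 = 119.75 N
τ_a = K_W·8F_aD/(πd³) = 1.1393 × 9.1128 = 10.383 MPa
τ_m = K_s·8F_mD/(πd³) = 1.0482 × 27.112 = 28.419 MPa
Goodman: 1/n_f = τ_a/S_se + τ_m/S_su = 10.383/393 + 28.419/982 = 0.02642 + 0.02894 = 0.055359
n_f = 1/0.055359 = 18.06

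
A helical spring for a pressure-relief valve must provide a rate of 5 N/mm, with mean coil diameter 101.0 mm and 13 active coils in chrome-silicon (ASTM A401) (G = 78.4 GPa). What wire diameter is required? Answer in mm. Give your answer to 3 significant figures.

9.09 mm

d = (8D³N_a·k / G)^(1/4) = (8·101.0³·13·5 / (78.4×10³))^0.25
  = (6833.6)^0.25 = 9.0921 mm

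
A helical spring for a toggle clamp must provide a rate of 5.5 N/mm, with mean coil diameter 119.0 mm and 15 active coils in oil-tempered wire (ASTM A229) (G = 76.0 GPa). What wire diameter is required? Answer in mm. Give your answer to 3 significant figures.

d = (8D³N_a·k / G)^(1/4) = (8·119.0³·15·5.5 / (76.0×10³))^0.25
  = (14634)^0.25 = 10.9987 mm

11.0 mm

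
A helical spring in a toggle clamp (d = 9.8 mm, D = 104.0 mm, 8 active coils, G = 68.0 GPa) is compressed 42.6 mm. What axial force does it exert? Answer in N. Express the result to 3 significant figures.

k = Gd⁴/(8D³N_a) = (68.0×10³)(9.8⁴)/(8·104.0³·8) = 8.7123 N/mm
F = k·δ = 8.7123 × 42.6 = 371.14 N

371 N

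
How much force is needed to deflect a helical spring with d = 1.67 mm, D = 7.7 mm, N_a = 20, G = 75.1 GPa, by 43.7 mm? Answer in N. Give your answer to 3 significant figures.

349 N

k = Gd⁴/(8D³N_a) = (75.1×10³)(1.67⁴)/(8·7.7³·20) = 7.9968 N/mm
F = k·δ = 7.9968 × 43.7 = 349.46 N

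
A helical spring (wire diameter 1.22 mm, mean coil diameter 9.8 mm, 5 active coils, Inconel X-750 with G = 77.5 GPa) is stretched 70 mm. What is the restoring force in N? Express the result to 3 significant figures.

k = Gd⁴/(8D³N_a) = (77.5×10³)(1.22⁴)/(8·9.8³·5) = 4.5604 N/mm
F = k·δ = 4.5604 × 70 = 319.23 N

319 N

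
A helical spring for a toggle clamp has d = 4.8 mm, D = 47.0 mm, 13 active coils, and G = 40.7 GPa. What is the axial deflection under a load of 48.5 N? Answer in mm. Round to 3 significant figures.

24.2 mm

k = Gd⁴/(8D³N_a) = (40.7×10³)(4.8⁴)/(8·47.0³·13) = 2.0009 N/mm
δ = F/k = 48.5 / 2.0009 = 24.239 mm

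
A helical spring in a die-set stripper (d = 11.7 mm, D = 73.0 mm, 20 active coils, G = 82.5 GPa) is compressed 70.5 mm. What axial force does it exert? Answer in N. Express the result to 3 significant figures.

k = Gd⁴/(8D³N_a) = (82.5×10³)(11.7⁴)/(8·73.0³·20) = 24.838 N/mm
F = k·δ = 24.838 × 70.5 = 1751 N

1750 N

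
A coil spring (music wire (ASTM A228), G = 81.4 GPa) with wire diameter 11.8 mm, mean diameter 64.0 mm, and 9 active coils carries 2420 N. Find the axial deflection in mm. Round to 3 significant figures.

k = Gd⁴/(8D³N_a) = (81.4×10³)(11.8⁴)/(8·64.0³·9) = 83.614 N/mm
δ = F/k = 2420 / 83.614 = 28.942 mm

28.9 mm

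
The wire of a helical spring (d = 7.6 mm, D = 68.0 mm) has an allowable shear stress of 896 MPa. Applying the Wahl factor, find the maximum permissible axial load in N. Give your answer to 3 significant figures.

1950 N

C = D/d = 68.0/7.6 = 8.9474
K_W = (4C−1)/(4C−4) + 0.615/C = 34.789/31.789 + 0.0687 = 1.1631
τ_max = K·8FD/(πd³) → F_max = τ_allow·πd³/(8DK)
F_max = 896·π·7.6³/(8·68.0·1.1631) = 1.2357e+06/632.73 = 1952.9 N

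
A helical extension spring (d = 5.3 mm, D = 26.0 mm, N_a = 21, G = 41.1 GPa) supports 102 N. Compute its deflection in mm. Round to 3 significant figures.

9.29 mm

k = Gd⁴/(8D³N_a) = (41.1×10³)(5.3⁴)/(8·26.0³·21) = 10.983 N/mm
δ = F/k = 102 / 10.983 = 9.2872 mm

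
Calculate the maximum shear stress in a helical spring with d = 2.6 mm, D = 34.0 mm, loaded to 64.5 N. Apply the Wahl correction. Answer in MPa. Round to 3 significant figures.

352 MPa

Spring index C = D/d = 34.0/2.6 = 13.0769
K_W = (4C−1)/(4C−4) + 0.615/C = 51.308/48.308 + 0.0470 = 1.1091
τ₀ = 8FD/(πd³) = 8·64.5·34.0/(π·2.6³) = 17544/55.217 = 317.73 MPa
τ_max = K·τ₀ = 1.1091 × 317.73 = 352.4 MPa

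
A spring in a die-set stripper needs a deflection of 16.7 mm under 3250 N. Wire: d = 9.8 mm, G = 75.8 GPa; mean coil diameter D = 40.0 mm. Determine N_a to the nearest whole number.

Required rate k = F/δ = 3250/16.7 = 194.61 N/mm
N_a = Gd⁴/(8D³k) = (75.8×10³ × 9.8⁴)/(8 × 40.0³ × 194.61)
    = 6.99155e+08 / 9.96407e+07 = 7.017 → 7 coils

7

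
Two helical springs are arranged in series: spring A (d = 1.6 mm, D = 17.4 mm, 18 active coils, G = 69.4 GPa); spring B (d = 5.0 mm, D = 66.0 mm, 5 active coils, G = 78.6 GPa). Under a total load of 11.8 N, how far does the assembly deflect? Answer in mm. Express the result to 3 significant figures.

k_A = Gd⁴/(8D³N_a) = (69.4×10³)(1.6⁴)/(8·17.4³·18) = 0.59956 N/mm
k_B = Gd⁴/(8D³N_a) = (78.6×10³)(5.0⁴)/(8·66.0³·5) = 4.2718 N/mm
Series: 1/k_eq = 1/0.59956 + 1/4.2718 = 1.902; k_eq = 0.52576 N/mm
δ = F/k_eq = 11.8/0.52576 = 22.444 mm

22.4 mm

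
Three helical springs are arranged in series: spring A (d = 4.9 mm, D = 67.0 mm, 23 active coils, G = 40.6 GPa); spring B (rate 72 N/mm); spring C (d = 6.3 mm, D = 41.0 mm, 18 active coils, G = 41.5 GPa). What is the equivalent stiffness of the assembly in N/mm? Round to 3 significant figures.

0.395 N/mm

k_A = Gd⁴/(8D³N_a) = (40.6×10³)(4.9⁴)/(8·67.0³·23) = 0.42293 N/mm
k_C = Gd⁴/(8D³N_a) = (41.5×10³)(6.3⁴)/(8·41.0³·18) = 6.5871 N/mm
Series: 1/k_eq = 1/0.42293 + 1/72 + 1/6.5871 = 2.5302; k_eq = 0.39523 N/mm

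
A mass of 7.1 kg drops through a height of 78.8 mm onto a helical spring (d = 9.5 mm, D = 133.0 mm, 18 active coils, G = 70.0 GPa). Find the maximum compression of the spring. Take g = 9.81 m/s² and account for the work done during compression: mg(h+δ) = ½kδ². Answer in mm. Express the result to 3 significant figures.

132 mm

k = Gd⁴/(8D³N_a) = (70.0×10³)(9.5⁴)/(8·133.0³·18) = 1.683 N/mm
W = mg = 7.1 × 9.81 = 69.651 N
½kδ² − Wδ − Wh = 0 → δ = (W + √(W² + 2kWh))/k
δ = (69.651 + √(4851.3 + 18473.9))/1.683 = (69.651 + 152.73)/1.683 = 132.13 mm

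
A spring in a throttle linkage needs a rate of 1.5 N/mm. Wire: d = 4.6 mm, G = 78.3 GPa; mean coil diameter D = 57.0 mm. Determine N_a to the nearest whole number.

N_a = Gd⁴/(8D³k) = (78.3×10³ × 4.6⁴)/(8 × 57.0³ × 1.5)
    = 3.50585e+07 / 2.22232e+06 = 15.78 → 16 coils

16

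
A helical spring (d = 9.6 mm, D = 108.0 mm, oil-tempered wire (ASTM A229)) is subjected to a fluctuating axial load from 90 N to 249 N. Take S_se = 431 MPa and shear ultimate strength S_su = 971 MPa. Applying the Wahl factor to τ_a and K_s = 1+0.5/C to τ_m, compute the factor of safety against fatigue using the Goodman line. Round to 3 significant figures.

C = D/d = 108.0/9.6 = 11.2500; K_W = (4C−1)/(4C−4)+0.615/C = 1.1278; K_s = 1+0.5/C = 1.0444
F_a = (F_max−F_min)/2 = 79.5 N; F_m = (F_max+F_min)/2 = 169.5 N
τ_a = K_W·8F_aD/(πd³) = 1.1278 × 24.713 = 27.872 MPa
τ_m = K_s·8F_mD/(πd³) = 1.0444 × 52.689 = 55.031 MPa
Goodman: 1/n_f = τ_a/S_se + τ_m/S_su = 27.872/431 + 55.031/971 = 0.06467 + 0.05667 = 0.12134
n_f = 1/0.12134 = 8.241

8.24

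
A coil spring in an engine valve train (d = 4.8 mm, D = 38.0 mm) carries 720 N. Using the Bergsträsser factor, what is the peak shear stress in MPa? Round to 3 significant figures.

Spring index C = D/d = 38.0/4.8 = 7.9167
K_B = (4C+2)/(4C−3) = 33.667/28.667 = 1.1744
τ₀ = 8FD/(πd³) = 8·720·38.0/(π·4.8³) = 218880/347.44 = 629.99 MPa
τ_max = K·τ₀ = 1.1744 × 629.99 = 739.87 MPa

740 MPa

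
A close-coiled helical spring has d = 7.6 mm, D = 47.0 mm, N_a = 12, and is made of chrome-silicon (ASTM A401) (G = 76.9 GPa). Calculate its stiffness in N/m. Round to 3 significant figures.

k = Gd⁴/(8D³N_a) = (76.9×10³ × 7.6⁴) / (8 × 47.0³ × 12)
  = 2.56555e+08 / 9.96701e+06 = 25.74 N/mm = 25740 N/m

25700 N/m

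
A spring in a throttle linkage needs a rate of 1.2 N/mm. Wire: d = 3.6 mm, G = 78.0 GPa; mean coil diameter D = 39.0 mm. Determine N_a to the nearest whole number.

N_a = Gd⁴/(8D³k) = (78.0×10³ × 3.6⁴)/(8 × 39.0³ × 1.2)
    = 1.3101e+07 / 569462 = 23.01 → 23 coils

23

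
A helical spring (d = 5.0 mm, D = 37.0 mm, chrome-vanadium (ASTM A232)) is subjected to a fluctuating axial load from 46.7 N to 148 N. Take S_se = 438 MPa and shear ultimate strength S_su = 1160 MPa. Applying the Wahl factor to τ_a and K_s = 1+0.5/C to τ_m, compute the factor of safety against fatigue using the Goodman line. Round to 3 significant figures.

C = D/d = 37.0/5.0 = 7.4000; K_W = (4C−1)/(4C−4)+0.615/C = 1.2003; K_s = 1+0.5/C = 1.0676
F_a = (F_max−F_min)/2 = 50.65 N; F_m = (F_max+F_min)/2 = 97.35 N
τ_a = K_W·8F_aD/(πd³) = 1.2003 × 38.178 = 45.825 MPa
τ_m = K_s·8F_mD/(πd³) = 1.0676 × 73.378 = 78.336 MPa
Goodman: 1/n_f = τ_a/S_se + τ_m/S_su = 45.825/438 + 78.336/1160 = 0.10462 + 0.06753 = 0.17215
n_f = 1/0.17215 = 5.809

5.81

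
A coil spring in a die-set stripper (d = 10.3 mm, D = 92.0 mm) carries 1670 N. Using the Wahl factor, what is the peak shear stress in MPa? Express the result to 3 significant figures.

Spring index C = D/d = 92.0/10.3 = 8.9320
K_W = (4C−1)/(4C−4) + 0.615/C = 34.728/31.728 + 0.0689 = 1.1634
τ₀ = 8FD/(πd³) = 8·1670·92.0/(π·10.3³) = 1.22912e+06/3432.9 = 358.04 MPa
τ_max = K·τ₀ = 1.1634 × 358.04 = 416.55 MPa

417 MPa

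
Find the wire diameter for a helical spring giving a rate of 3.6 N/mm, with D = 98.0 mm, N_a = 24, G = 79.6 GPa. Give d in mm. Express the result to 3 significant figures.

d = (8D³N_a·k / G)^(1/4) = (8·98.0³·24·3.6 / (79.6×10³))^0.25
  = (8172.8)^0.25 = 9.5081 mm

9.51 mm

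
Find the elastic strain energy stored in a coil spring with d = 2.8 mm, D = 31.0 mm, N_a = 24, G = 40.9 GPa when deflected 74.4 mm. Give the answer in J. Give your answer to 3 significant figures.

1.22 J

k = Gd⁴/(8D³N_a) = (40.9×10³)(2.8⁴)/(8·31.0³·24) = 0.43951 N/mm
U = ½kδ² = 0.5 × 0.43951 × 74.4² = 1216.4 N·mm = 1.2164 J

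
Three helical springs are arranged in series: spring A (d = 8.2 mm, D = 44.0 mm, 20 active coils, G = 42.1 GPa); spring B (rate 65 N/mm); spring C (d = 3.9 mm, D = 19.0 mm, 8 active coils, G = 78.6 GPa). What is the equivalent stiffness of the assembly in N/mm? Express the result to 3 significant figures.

9.00 N/mm

k_A = Gd⁴/(8D³N_a) = (42.1×10³)(8.2⁴)/(8·44.0³·20) = 13.966 N/mm
k_C = Gd⁴/(8D³N_a) = (78.6×10³)(3.9⁴)/(8·19.0³·8) = 41.423 N/mm
Series: 1/k_eq = 1/13.966 + 1/65 + 1/41.423 = 0.11113; k_eq = 8.9984 N/mm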